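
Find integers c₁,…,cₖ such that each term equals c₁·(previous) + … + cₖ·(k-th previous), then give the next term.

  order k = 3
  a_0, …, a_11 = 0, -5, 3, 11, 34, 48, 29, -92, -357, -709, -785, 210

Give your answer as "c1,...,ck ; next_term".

  a_3 = 2·3 + -1·-5 + -3·0 = 11
  a_4 = 2·11 + -1·3 + -3·-5 = 34
  a_5 = 2·34 + -1·11 + -3·3 = 48
  a_6 = 2·48 + -1·34 + -3·11 = 29
  a_7 = 2·29 + -1·48 + -3·34 = -92
  a_8 = 2·-92 + -1·29 + -3·48 = -357
  a_9 = 2·-357 + -1·-92 + -3·29 = -709
  a_10 = 2·-709 + -1·-357 + -3·-92 = -785
  a_11 = 2·-785 + -1·-709 + -3·-357 = 210
  a_12 = 2·210 + -1·-785 + -3·-709 = 3332

2,-1,-3 ; 3332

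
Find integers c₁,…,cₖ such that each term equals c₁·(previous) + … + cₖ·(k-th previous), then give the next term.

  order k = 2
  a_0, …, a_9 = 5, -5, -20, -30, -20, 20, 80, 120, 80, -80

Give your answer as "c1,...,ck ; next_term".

  a_2 = 2·-5 + -2·5 = -20
  a_3 = 2·-20 + -2·-5 = -30
  a_4 = 2·-30 + -2·-20 = -20
  a_5 = 2·-20 + -2·-30 = 20
  a_6 = 2·20 + -2·-20 = 80
  a_7 = 2·80 + -2·20 = 120
  a_8 = 2·120 + -2·80 = 80
  a_9 = 2·80 + -2·120 = -80
  a_10 = 2·-80 + -2·80 = -320

2,-2 ; -320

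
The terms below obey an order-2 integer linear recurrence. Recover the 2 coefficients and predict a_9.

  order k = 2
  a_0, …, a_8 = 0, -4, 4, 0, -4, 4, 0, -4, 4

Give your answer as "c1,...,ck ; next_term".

-1,-1 ; 0

  a_2 = -1·-4 + -1·0 = 4
  a_3 = -1·4 + -1·-4 = 0
  a_4 = -1·0 + -1·4 = -4
  a_5 = -1·-4 + -1·0 = 4
  a_6 = -1·4 + -1·-4 = 0
  a_7 = -1·0 + -1·4 = -4
  a_8 = -1·-4 + -1·0 = 4
  a_9 = -1·4 + -1·-4 = 0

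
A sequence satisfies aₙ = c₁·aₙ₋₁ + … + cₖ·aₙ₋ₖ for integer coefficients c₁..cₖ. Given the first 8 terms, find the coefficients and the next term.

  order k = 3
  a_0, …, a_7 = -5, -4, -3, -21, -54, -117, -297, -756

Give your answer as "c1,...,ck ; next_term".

2,0,3 ; -1863

  a_3 = 2·-3 + 0·-4 + 3·-5 = -21
  a_4 = 2·-21 + 0·-3 + 3·-4 = -54
  a_5 = 2·-54 + 0·-21 + 3·-3 = -117
  a_6 = 2·-117 + 0·-54 + 3·-21 = -297
  a_7 = 2·-297 + 0·-117 + 3·-54 = -756
  a_8 = 2·-756 + 0·-297 + 3·-117 = -1863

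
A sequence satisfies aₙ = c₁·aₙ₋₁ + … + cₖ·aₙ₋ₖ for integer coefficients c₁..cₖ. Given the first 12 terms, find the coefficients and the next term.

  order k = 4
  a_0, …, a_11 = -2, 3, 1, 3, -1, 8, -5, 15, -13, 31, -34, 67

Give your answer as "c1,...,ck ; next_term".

-1,1,1,1 ; -83

  a_4 = -1·3 + 1·1 + 1·3 + 1·-2 = -1
  a_5 = -1·-1 + 1·3 + 1·1 + 1·3 = 8
  a_6 = -1·8 + 1·-1 + 1·3 + 1·1 = -5
  a_7 = -1·-5 + 1·8 + 1·-1 + 1·3 = 15
  a_8 = -1·15 + 1·-5 + 1·8 + 1·-1 = -13
  a_9 = -1·-13 + 1·15 + 1·-5 + 1·8 = 31
  a_10 = -1·31 + 1·-13 + 1·15 + 1·-5 = -34
  a_11 = -1·-34 + 1·31 + 1·-13 + 1·15 = 67
  a_12 = -1·67 + 1·-34 + 1·31 + 1·-13 = -83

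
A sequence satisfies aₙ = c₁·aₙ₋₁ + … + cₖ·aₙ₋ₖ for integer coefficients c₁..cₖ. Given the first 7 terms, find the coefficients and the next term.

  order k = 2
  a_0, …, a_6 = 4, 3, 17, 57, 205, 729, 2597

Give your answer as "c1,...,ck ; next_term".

  a_2 = 3·3 + 2·4 = 17
  a_3 = 3·17 + 2·3 = 57
  a_4 = 3·57 + 2·17 = 205
  a_5 = 3·205 + 2·57 = 729
  a_6 = 3·729 + 2·205 = 2597
  a_7 = 3·2597 + 2·729 = 9249

3,2 ; 9249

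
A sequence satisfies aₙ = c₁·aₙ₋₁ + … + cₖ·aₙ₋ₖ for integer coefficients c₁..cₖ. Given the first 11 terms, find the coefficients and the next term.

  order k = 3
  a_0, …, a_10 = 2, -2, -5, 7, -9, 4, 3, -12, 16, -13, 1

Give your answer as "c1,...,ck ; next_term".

  a_3 = -1·-5 + 0·-2 + 1·2 = 7
  a_4 = -1·7 + 0·-5 + 1·-2 = -9
  a_5 = -1·-9 + 0·7 + 1·-5 = 4
  a_6 = -1·4 + 0·-9 + 1·7 = 3
  a_7 = -1·3 + 0·4 + 1·-9 = -12
  a_8 = -1·-12 + 0·3 + 1·4 = 16
  a_9 = -1·16 + 0·-12 + 1·3 = -13
  a_10 = -1·-13 + 0·16 + 1·-12 = 1
  a_11 = -1·1 + 0·-13 + 1·16 = 15

-1,0,1 ; 15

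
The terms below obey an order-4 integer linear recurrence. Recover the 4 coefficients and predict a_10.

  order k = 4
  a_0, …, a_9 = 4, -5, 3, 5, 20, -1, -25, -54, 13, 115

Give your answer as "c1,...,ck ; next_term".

  a_4 = 1·5 + -1·3 + -2·-5 + 2·4 = 20
  a_5 = 1·20 + -1·5 + -2·3 + 2·-5 = -1
  a_6 = 1·-1 + -1·20 + -2·5 + 2·3 = -25
  a_7 = 1·-25 + -1·-1 + -2·20 + 2·5 = -54
  a_8 = 1·-54 + -1·-25 + -2·-1 + 2·20 = 13
  a_9 = 1·13 + -1·-54 + -2·-25 + 2·-1 = 115
  a_10 = 1·115 + -1·13 + -2·-54 + 2·-25 = 160

1,-1,-2,2 ; 160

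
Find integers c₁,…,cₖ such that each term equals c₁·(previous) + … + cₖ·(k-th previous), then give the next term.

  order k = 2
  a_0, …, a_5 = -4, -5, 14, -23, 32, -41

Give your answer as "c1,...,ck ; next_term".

  a_2 = -2·-5 + -1·-4 = 14
  a_3 = -2·14 + -1·-5 = -23
  a_4 = -2·-23 + -1·14 = 32
  a_5 = -2·32 + -1·-23 = -41
  a_6 = -2·-41 + -1·32 = 50

-2,-1 ; 50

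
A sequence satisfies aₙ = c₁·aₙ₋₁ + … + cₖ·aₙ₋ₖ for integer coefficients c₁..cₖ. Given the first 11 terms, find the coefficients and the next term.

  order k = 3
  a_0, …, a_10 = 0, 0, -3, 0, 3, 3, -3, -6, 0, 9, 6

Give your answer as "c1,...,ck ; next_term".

  a_3 = 0·-3 + -1·0 + -1·0 = 0
  a_4 = 0·0 + -1·-3 + -1·0 = 3
  a_5 = 0·3 + -1·0 + -1·-3 = 3
  a_6 = 0·3 + -1·3 + -1·0 = -3
  a_7 = 0·-3 + -1·3 + -1·3 = -6
  a_8 = 0·-6 + -1·-3 + -1·3 = 0
  a_9 = 0·0 + -1·-6 + -1·-3 = 9
  a_10 = 0·9 + -1·0 + -1·-6 = 6
  a_11 = 0·6 + -1·9 + -1·0 = -9

0,-1,-1 ; -9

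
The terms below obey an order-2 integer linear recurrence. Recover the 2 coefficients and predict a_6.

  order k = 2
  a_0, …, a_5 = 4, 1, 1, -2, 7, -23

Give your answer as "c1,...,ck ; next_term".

-3,1 ; 76

  a_2 = -3·1 + 1·4 = 1
  a_3 = -3·1 + 1·1 = -2
  a_4 = -3·-2 + 1·1 = 7
  a_5 = -3·7 + 1·-2 = -23
  a_6 = -3·-23 + 1·7 = 76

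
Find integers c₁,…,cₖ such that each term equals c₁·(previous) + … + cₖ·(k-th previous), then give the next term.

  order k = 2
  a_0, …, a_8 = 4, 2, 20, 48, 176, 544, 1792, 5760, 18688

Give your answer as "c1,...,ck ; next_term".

  a_2 = 2·2 + 4·4 = 20
  a_3 = 2·20 + 4·2 = 48
  a_4 = 2·48 + 4·20 = 176
  a_5 = 2·176 + 4·48 = 544
  a_6 = 2·544 + 4·176 = 1792
  a_7 = 2·1792 + 4·544 = 5760
  a_8 = 2·5760 + 4·1792 = 18688
  a_9 = 2·18688 + 4·5760 = 60416

2,4 ; 60416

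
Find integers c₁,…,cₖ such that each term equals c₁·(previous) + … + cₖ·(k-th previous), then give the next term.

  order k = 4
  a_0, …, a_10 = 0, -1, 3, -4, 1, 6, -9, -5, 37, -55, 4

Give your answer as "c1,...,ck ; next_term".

-2,-2,1,3 ; 124

  a_4 = -2·-4 + -2·3 + 1·-1 + 3·0 = 1
  a_5 = -2·1 + -2·-4 + 1·3 + 3·-1 = 6
  a_6 = -2·6 + -2·1 + 1·-4 + 3·3 = -9
  a_7 = -2·-9 + -2·6 + 1·1 + 3·-4 = -5
  a_8 = -2·-5 + -2·-9 + 1·6 + 3·1 = 37
  a_9 = -2·37 + -2·-5 + 1·-9 + 3·6 = -55
  a_10 = -2·-55 + -2·37 + 1·-5 + 3·-9 = 4
  a_11 = -2·4 + -2·-55 + 1·37 + 3·-5 = 124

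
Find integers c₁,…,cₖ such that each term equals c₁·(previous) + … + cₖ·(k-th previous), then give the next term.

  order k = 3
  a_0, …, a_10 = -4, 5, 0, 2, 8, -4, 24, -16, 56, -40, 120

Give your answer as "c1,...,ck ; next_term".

-1,2,2 ; -88

  a_3 = -1·0 + 2·5 + 2·-4 = 2
  a_4 = -1·2 + 2·0 + 2·5 = 8
  a_5 = -1·8 + 2·2 + 2·0 = -4
  a_6 = -1·-4 + 2·8 + 2·2 = 24
  a_7 = -1·24 + 2·-4 + 2·8 = -16
  a_8 = -1·-16 + 2·24 + 2·-4 = 56
  a_9 = -1·56 + 2·-16 + 2·24 = -40
  a_10 = -1·-40 + 2·56 + 2·-16 = 120
  a_11 = -1·120 + 2·-40 + 2·56 = -88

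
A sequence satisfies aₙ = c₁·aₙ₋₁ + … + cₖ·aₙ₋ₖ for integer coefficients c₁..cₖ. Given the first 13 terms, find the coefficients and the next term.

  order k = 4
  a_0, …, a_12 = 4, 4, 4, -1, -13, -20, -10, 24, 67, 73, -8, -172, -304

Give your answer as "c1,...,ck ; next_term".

  a_4 = 1·-1 + -1·4 + -1·4 + -1·4 = -13
  a_5 = 1·-13 + -1·-1 + -1·4 + -1·4 = -20
  a_6 = 1·-20 + -1·-13 + -1·-1 + -1·4 = -10
  a_7 = 1·-10 + -1·-20 + -1·-13 + -1·-1 = 24
  a_8 = 1·24 + -1·-10 + -1·-20 + -1·-13 = 67
  a_9 = 1·67 + -1·24 + -1·-10 + -1·-20 = 73
  a_10 = 1·73 + -1·67 + -1·24 + -1·-10 = -8
  a_11 = 1·-8 + -1·73 + -1·67 + -1·24 = -172
  a_12 = 1·-172 + -1·-8 + -1·73 + -1·67 = -304
  a_13 = 1·-304 + -1·-172 + -1·-8 + -1·73 = -197

1,-1,-1,-1 ; -197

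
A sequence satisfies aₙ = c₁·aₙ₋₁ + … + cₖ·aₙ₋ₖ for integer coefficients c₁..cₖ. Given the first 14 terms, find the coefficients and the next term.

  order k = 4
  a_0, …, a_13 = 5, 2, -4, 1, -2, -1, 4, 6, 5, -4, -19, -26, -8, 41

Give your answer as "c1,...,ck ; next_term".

1,-1,-1,-1 ; 94

  a_4 = 1·1 + -1·-4 + -1·2 + -1·5 = -2
  a_5 = 1·-2 + -1·1 + -1·-4 + -1·2 = -1
  a_6 = 1·-1 + -1·-2 + -1·1 + -1·-4 = 4
  a_7 = 1·4 + -1·-1 + -1·-2 + -1·1 = 6
  a_8 = 1·6 + -1·4 + -1·-1 + -1·-2 = 5
  a_9 = 1·5 + -1·6 + -1·4 + -1·-1 = -4
  a_10 = 1·-4 + -1·5 + -1·6 + -1·4 = -19
  a_11 = 1·-19 + -1·-4 + -1·5 + -1·6 = -26
  a_12 = 1·-26 + -1·-19 + -1·-4 + -1·5 = -8
  a_13 = 1·-8 + -1·-26 + -1·-19 + -1·-4 = 41
  a_14 = 1·41 + -1·-8 + -1·-26 + -1·-19 = 94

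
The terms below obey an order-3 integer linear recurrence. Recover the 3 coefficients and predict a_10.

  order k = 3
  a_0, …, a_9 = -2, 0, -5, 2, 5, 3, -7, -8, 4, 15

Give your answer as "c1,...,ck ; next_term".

0,-1,-1 ; 4

  a_3 = 0·-5 + -1·0 + -1·-2 = 2
  a_4 = 0·2 + -1·-5 + -1·0 = 5
  a_5 = 0·5 + -1·2 + -1·-5 = 3
  a_6 = 0·3 + -1·5 + -1·2 = -7
  a_7 = 0·-7 + -1·3 + -1·5 = -8
  a_8 = 0·-8 + -1·-7 + -1·3 = 4
  a_9 = 0·4 + -1·-8 + -1·-7 = 15
  a_10 = 0·15 + -1·4 + -1·-8 = 4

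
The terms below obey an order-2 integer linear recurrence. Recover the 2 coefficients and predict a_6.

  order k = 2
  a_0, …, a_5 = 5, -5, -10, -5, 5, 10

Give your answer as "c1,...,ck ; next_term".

  a_2 = 1·-5 + -1·5 = -10
  a_3 = 1·-10 + -1·-5 = -5
  a_4 = 1·-5 + -1·-10 = 5
  a_5 = 1·5 + -1·-5 = 10
  a_6 = 1·10 + -1·5 = 5

1,-1 ; 5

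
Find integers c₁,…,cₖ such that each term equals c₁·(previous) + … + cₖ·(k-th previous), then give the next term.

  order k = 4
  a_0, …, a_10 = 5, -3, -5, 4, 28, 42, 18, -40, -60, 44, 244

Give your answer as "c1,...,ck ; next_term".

  a_4 = 2·4 + -2·-5 + 0·-3 + 2·5 = 28
  a_5 = 2·28 + -2·4 + 0·-5 + 2·-3 = 42
  a_6 = 2·42 + -2·28 + 0·4 + 2·-5 = 18
  a_7 = 2·18 + -2·42 + 0·28 + 2·4 = -40
  a_8 = 2·-40 + -2·18 + 0·42 + 2·28 = -60
  a_9 = 2·-60 + -2·-40 + 0·18 + 2·42 = 44
  a_10 = 2·44 + -2·-60 + 0·-40 + 2·18 = 244
  a_11 = 2·244 + -2·44 + 0·-60 + 2·-40 = 320

2,-2,0,2 ; 320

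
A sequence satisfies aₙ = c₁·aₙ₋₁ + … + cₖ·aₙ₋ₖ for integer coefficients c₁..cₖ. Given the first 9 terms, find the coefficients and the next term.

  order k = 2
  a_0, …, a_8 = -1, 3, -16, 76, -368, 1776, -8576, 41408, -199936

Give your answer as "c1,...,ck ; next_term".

  a_2 = -4·3 + 4·-1 = -16
  a_3 = -4·-16 + 4·3 = 76
  a_4 = -4·76 + 4·-16 = -368
  a_5 = -4·-368 + 4·76 = 1776
  a_6 = -4·1776 + 4·-368 = -8576
  a_7 = -4·-8576 + 4·1776 = 41408
  a_8 = -4·41408 + 4·-8576 = -199936
  a_9 = -4·-199936 + 4·41408 = 965376

-4,4 ; 965376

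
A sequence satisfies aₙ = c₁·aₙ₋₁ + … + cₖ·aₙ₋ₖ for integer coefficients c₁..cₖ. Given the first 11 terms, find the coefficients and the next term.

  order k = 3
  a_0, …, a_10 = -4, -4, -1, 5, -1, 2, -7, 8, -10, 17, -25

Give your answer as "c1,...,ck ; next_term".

  a_3 = -1·-1 + 0·-4 + -1·-4 = 5
  a_4 = -1·5 + 0·-1 + -1·-4 = -1
  a_5 = -1·-1 + 0·5 + -1·-1 = 2
  a_6 = -1·2 + 0·-1 + -1·5 = -7
  a_7 = -1·-7 + 0·2 + -1·-1 = 8
  a_8 = -1·8 + 0·-7 + -1·2 = -10
  a_9 = -1·-10 + 0·8 + -1·-7 = 17
  a_10 = -1·17 + 0·-10 + -1·8 = -25
  a_11 = -1·-25 + 0·17 + -1·-10 = 35

-1,0,-1 ; 35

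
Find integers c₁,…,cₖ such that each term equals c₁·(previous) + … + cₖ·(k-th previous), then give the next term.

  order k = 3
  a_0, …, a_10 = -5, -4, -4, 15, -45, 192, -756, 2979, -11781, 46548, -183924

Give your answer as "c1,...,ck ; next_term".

  a_3 = -3·-4 + 3·-4 + -3·-5 = 15
  a_4 = -3·15 + 3·-4 + -3·-4 = -45
  a_5 = -3·-45 + 3·15 + -3·-4 = 192
  a_6 = -3·192 + 3·-45 + -3·15 = -756
  a_7 = -3·-756 + 3·192 + -3·-45 = 2979
  a_8 = -3·2979 + 3·-756 + -3·192 = -11781
  a_9 = -3·-11781 + 3·2979 + -3·-756 = 46548
  a_10 = -3·46548 + 3·-11781 + -3·2979 = -183924
  a_11 = -3·-183924 + 3·46548 + -3·-11781 = 726759

-3,3,-3 ; 726759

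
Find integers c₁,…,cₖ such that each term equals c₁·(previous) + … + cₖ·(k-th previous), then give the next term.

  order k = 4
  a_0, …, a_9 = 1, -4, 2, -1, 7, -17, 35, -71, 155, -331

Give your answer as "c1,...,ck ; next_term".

  a_4 = -1·-1 + 2·2 + 0·-4 + 2·1 = 7
  a_5 = -1·7 + 2·-1 + 0·2 + 2·-4 = -17
  a_6 = -1·-17 + 2·7 + 0·-1 + 2·2 = 35
  a_7 = -1·35 + 2·-17 + 0·7 + 2·-1 = -71
  a_8 = -1·-71 + 2·35 + 0·-17 + 2·7 = 155
  a_9 = -1·155 + 2·-71 + 0·35 + 2·-17 = -331
  a_10 = -1·-331 + 2·155 + 0·-71 + 2·35 = 711

-1,2,0,2 ; 711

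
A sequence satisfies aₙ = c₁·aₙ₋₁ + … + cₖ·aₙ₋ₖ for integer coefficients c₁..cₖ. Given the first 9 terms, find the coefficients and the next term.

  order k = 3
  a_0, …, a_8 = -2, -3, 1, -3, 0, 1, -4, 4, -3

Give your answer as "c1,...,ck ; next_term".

-1,0,1 ; -1

  a_3 = -1·1 + 0·-3 + 1·-2 = -3
  a_4 = -1·-3 + 0·1 + 1·-3 = 0
  a_5 = -1·0 + 0·-3 + 1·1 = 1
  a_6 = -1·1 + 0·0 + 1·-3 = -4
  a_7 = -1·-4 + 0·1 + 1·0 = 4
  a_8 = -1·4 + 0·-4 + 1·1 = -3
  a_9 = -1·-3 + 0·4 + 1·-4 = -1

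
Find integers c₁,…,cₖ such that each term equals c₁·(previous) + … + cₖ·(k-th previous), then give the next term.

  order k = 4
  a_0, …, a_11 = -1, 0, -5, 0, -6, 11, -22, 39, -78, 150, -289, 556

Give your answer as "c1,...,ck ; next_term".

  a_4 = -1·0 + 1·-5 + -1·0 + 1·-1 = -6
  a_5 = -1·-6 + 1·0 + -1·-5 + 1·0 = 11
  a_6 = -1·11 + 1·-6 + -1·0 + 1·-5 = -22
  a_7 = -1·-22 + 1·11 + -1·-6 + 1·0 = 39
  a_8 = -1·39 + 1·-22 + -1·11 + 1·-6 = -78
  a_9 = -1·-78 + 1·39 + -1·-22 + 1·11 = 150
  a_10 = -1·150 + 1·-78 + -1·39 + 1·-22 = -289
  a_11 = -1·-289 + 1·150 + -1·-78 + 1·39 = 556
  a_12 = -1·556 + 1·-289 + -1·150 + 1·-78 = -1073

-1,1,-1,1 ; -1073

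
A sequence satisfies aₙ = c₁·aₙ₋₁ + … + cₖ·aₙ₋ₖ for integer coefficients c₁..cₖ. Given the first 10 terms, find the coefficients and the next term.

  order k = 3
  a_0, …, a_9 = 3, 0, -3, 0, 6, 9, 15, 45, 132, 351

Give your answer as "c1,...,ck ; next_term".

  a_3 = 3·-3 + -2·0 + 3·3 = 0
  a_4 = 3·0 + -2·-3 + 3·0 = 6
  a_5 = 3·6 + -2·0 + 3·-3 = 9
  a_6 = 3·9 + -2·6 + 3·0 = 15
  a_7 = 3·15 + -2·9 + 3·6 = 45
  a_8 = 3·45 + -2·15 + 3·9 = 132
  a_9 = 3·132 + -2·45 + 3·15 = 351
  a_10 = 3·351 + -2·132 + 3·45 = 924

3,-2,3 ; 924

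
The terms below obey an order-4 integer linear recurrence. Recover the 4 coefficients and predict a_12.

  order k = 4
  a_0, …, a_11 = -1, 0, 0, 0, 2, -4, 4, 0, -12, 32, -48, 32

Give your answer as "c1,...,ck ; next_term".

-2,-2,0,-2 ; 56

  a_4 = -2·0 + -2·0 + 0·0 + -2·-1 = 2
  a_5 = -2·2 + -2·0 + 0·0 + -2·0 = -4
  a_6 = -2·-4 + -2·2 + 0·0 + -2·0 = 4
  a_7 = -2·4 + -2·-4 + 0·2 + -2·0 = 0
  a_8 = -2·0 + -2·4 + 0·-4 + -2·2 = -12
  a_9 = -2·-12 + -2·0 + 0·4 + -2·-4 = 32
  a_10 = -2·32 + -2·-12 + 0·0 + -2·4 = -48
  a_11 = -2·-48 + -2·32 + 0·-12 + -2·0 = 32
  a_12 = -2·32 + -2·-48 + 0·32 + -2·-12 = 56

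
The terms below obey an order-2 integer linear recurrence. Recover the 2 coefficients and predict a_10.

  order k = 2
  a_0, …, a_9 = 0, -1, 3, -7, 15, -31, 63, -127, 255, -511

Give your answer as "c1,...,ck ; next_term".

  a_2 = -3·-1 + -2·0 = 3
  a_3 = -3·3 + -2·-1 = -7
  a_4 = -3·-7 + -2·3 = 15
  a_5 = -3·15 + -2·-7 = -31
  a_6 = -3·-31 + -2·15 = 63
  a_7 = -3·63 + -2·-31 = -127
  a_8 = -3·-127 + -2·63 = 255
  a_9 = -3·255 + -2·-127 = -511
  a_10 = -3·-511 + -2·255 = 1023

-3,-2 ; 1023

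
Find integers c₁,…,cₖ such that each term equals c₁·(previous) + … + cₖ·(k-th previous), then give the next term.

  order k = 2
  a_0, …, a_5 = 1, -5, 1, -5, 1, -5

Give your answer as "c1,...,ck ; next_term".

0,1 ; 1

  a_2 = 0·-5 + 1·1 = 1
  a_3 = 0·1 + 1·-5 = -5
  a_4 = 0·-5 + 1·1 = 1
  a_5 = 0·1 + 1·-5 = -5
  a_6 = 0·-5 + 1·1 = 1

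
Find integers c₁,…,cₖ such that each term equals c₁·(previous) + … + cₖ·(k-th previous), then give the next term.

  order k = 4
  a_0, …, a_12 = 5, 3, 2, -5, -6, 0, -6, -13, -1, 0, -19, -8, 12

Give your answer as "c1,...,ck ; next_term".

  a_4 = 1·-5 + -1·2 + 2·3 + -1·5 = -6
  a_5 = 1·-6 + -1·-5 + 2·2 + -1·3 = 0
  a_6 = 1·0 + -1·-6 + 2·-5 + -1·2 = -6
  a_7 = 1·-6 + -1·0 + 2·-6 + -1·-5 = -13
  a_8 = 1·-13 + -1·-6 + 2·0 + -1·-6 = -1
  a_9 = 1·-1 + -1·-13 + 2·-6 + -1·0 = 0
  a_10 = 1·0 + -1·-1 + 2·-13 + -1·-6 = -19
  a_11 = 1·-19 + -1·0 + 2·-1 + -1·-13 = -8
  a_12 = 1·-8 + -1·-19 + 2·0 + -1·-1 = 12
  a_13 = 1·12 + -1·-8 + 2·-19 + -1·0 = -18

1,-1,2,-1 ; -18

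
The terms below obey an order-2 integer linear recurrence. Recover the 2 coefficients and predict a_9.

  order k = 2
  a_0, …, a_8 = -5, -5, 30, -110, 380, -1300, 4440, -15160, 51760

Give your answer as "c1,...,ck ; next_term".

  a_2 = -4·-5 + -2·-5 = 30
  a_3 = -4·30 + -2·-5 = -110
  a_4 = -4·-110 + -2·30 = 380
  a_5 = -4·380 + -2·-110 = -1300
  a_6 = -4·-1300 + -2·380 = 4440
  a_7 = -4·4440 + -2·-1300 = -15160
  a_8 = -4·-15160 + -2·4440 = 51760
  a_9 = -4·51760 + -2·-15160 = -176720

-4,-2 ; -176720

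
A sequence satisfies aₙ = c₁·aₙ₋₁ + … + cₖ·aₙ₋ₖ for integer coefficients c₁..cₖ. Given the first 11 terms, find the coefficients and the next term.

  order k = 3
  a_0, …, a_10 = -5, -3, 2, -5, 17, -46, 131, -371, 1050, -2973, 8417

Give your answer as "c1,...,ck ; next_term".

-2,2,-1 ; -23830

  a_3 = -2·2 + 2·-3 + -1·-5 = -5
  a_4 = -2·-5 + 2·2 + -1·-3 = 17
  a_5 = -2·17 + 2·-5 + -1·2 = -46
  a_6 = -2·-46 + 2·17 + -1·-5 = 131
  a_7 = -2·131 + 2·-46 + -1·17 = -371
  a_8 = -2·-371 + 2·131 + -1·-46 = 1050
  a_9 = -2·1050 + 2·-371 + -1·131 = -2973
  a_10 = -2·-2973 + 2·1050 + -1·-371 = 8417
  a_11 = -2·8417 + 2·-2973 + -1·1050 = -23830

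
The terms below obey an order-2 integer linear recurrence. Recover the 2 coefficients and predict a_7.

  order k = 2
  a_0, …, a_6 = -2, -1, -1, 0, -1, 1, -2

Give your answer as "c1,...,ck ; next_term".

-1,1 ; 3

  a_2 = -1·-1 + 1·-2 = -1
  a_3 = -1·-1 + 1·-1 = 0
  a_4 = -1·0 + 1·-1 = -1
  a_5 = -1·-1 + 1·0 = 1
  a_6 = -1·1 + 1·-1 = -2
  a_7 = -1·-2 + 1·1 = 3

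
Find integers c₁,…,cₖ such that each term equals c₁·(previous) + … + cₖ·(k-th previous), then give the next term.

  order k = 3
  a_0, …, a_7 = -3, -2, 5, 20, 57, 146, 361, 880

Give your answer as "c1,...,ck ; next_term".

3,-1,-1 ; 2133

  a_3 = 3·5 + -1·-2 + -1·-3 = 20
  a_4 = 3·20 + -1·5 + -1·-2 = 57
  a_5 = 3·57 + -1·20 + -1·5 = 146
  a_6 = 3·146 + -1·57 + -1·20 = 361
  a_7 = 3·361 + -1·146 + -1·57 = 880
  a_8 = 3·880 + -1·361 + -1·146 = 2133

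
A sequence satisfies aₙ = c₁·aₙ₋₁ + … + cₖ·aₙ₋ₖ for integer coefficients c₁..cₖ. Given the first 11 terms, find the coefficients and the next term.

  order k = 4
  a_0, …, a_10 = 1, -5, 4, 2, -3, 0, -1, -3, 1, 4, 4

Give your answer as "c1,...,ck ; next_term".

1,-1,0,-1 ; 3

  a_4 = 1·2 + -1·4 + 0·-5 + -1·1 = -3
  a_5 = 1·-3 + -1·2 + 0·4 + -1·-5 = 0
  a_6 = 1·0 + -1·-3 + 0·2 + -1·4 = -1
  a_7 = 1·-1 + -1·0 + 0·-3 + -1·2 = -3
  a_8 = 1·-3 + -1·-1 + 0·0 + -1·-3 = 1
  a_9 = 1·1 + -1·-3 + 0·-1 + -1·0 = 4
  a_10 = 1·4 + -1·1 + 0·-3 + -1·-1 = 4
  a_11 = 1·4 + -1·4 + 0·1 + -1·-3 = 3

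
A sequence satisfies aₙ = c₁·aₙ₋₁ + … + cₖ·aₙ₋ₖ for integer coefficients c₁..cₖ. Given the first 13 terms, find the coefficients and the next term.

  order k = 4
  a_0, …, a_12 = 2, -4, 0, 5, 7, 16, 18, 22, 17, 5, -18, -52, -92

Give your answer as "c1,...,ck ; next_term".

  a_4 = 1·5 + 1·0 + -1·-4 + -1·2 = 7
  a_5 = 1·7 + 1·5 + -1·0 + -1·-4 = 16
  a_6 = 1·16 + 1·7 + -1·5 + -1·0 = 18
  a_7 = 1·18 + 1·16 + -1·7 + -1·5 = 22
  a_8 = 1·22 + 1·18 + -1·16 + -1·7 = 17
  a_9 = 1·17 + 1·22 + -1·18 + -1·16 = 5
  a_10 = 1·5 + 1·17 + -1·22 + -1·18 = -18
  a_11 = 1·-18 + 1·5 + -1·17 + -1·22 = -52
  a_12 = 1·-52 + 1·-18 + -1·5 + -1·17 = -92
  a_13 = 1·-92 + 1·-52 + -1·-18 + -1·5 = -131

1,1,-1,-1 ; -131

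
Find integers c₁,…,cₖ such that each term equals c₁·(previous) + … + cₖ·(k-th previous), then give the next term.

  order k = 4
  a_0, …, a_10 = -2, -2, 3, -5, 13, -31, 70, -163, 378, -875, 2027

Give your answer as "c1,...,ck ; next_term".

  a_4 = -1·-5 + 2·3 + -2·-2 + 1·-2 = 13
  a_5 = -1·13 + 2·-5 + -2·3 + 1·-2 = -31
  a_6 = -1·-31 + 2·13 + -2·-5 + 1·3 = 70
  a_7 = -1·70 + 2·-31 + -2·13 + 1·-5 = -163
  a_8 = -1·-163 + 2·70 + -2·-31 + 1·13 = 378
  a_9 = -1·378 + 2·-163 + -2·70 + 1·-31 = -875
  a_10 = -1·-875 + 2·378 + -2·-163 + 1·70 = 2027
  a_11 = -1·2027 + 2·-875 + -2·378 + 1·-163 = -4696

-1,2,-2,1 ; -4696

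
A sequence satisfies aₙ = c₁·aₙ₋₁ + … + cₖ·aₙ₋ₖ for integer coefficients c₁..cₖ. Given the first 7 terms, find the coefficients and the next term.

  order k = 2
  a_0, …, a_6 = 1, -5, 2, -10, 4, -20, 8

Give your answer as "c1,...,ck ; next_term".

0,2 ; -40

  a_2 = 0·-5 + 2·1 = 2
  a_3 = 0·2 + 2·-5 = -10
  a_4 = 0·-10 + 2·2 = 4
  a_5 = 0·4 + 2·-10 = -20
  a_6 = 0·-20 + 2·4 = 8
  a_7 = 0·8 + 2·-20 = -40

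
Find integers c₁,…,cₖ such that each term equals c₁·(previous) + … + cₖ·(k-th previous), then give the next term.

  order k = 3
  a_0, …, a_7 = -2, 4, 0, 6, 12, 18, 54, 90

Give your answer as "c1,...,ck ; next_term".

  a_3 = 0·0 + 3·4 + 3·-2 = 6
  a_4 = 0·6 + 3·0 + 3·4 = 12
  a_5 = 0·12 + 3·6 + 3·0 = 18
  a_6 = 0·18 + 3·12 + 3·6 = 54
  a_7 = 0·54 + 3·18 + 3·12 = 90
  a_8 = 0·90 + 3·54 + 3·18 = 216

0,3,3 ; 216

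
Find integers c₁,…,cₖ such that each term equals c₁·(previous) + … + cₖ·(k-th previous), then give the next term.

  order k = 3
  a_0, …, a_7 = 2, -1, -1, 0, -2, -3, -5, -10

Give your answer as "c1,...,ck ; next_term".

  a_3 = 1·-1 + 1·-1 + 1·2 = 0
  a_4 = 1·0 + 1·-1 + 1·-1 = -2
  a_5 = 1·-2 + 1·0 + 1·-1 = -3
  a_6 = 1·-3 + 1·-2 + 1·0 = -5
  a_7 = 1·-5 + 1·-3 + 1·-2 = -10
  a_8 = 1·-10 + 1·-5 + 1·-3 = -18

1,1,1 ; -18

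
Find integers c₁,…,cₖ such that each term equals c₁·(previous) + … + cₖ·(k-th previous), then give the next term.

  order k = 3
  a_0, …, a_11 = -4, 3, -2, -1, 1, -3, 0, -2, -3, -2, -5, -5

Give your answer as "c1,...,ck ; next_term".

0,1,1 ; -7

  a_3 = 0·-2 + 1·3 + 1·-4 = -1
  a_4 = 0·-1 + 1·-2 + 1·3 = 1
  a_5 = 0·1 + 1·-1 + 1·-2 = -3
  a_6 = 0·-3 + 1·1 + 1·-1 = 0
  a_7 = 0·0 + 1·-3 + 1·1 = -2
  a_8 = 0·-2 + 1·0 + 1·-3 = -3
  a_9 = 0·-3 + 1·-2 + 1·0 = -2
  a_10 = 0·-2 + 1·-3 + 1·-2 = -5
  a_11 = 0·-5 + 1·-2 + 1·-3 = -5
  a_12 = 0·-5 + 1·-5 + 1·-2 = -7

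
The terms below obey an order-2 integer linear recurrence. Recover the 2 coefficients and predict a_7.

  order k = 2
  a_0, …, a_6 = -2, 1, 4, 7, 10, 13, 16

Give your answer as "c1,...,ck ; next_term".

2,-1 ; 19

  a_2 = 2·1 + -1·-2 = 4
  a_3 = 2·4 + -1·1 = 7
  a_4 = 2·7 + -1·4 = 10
  a_5 = 2·10 + -1·7 = 13
  a_6 = 2·13 + -1·10 = 16
  a_7 = 2·16 + -1·13 = 19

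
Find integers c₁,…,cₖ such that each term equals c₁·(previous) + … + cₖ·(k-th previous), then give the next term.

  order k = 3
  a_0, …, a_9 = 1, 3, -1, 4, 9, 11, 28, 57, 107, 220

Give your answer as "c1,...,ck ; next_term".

1,1,2 ; 441

  a_3 = 1·-1 + 1·3 + 2·1 = 4
  a_4 = 1·4 + 1·-1 + 2·3 = 9
  a_5 = 1·9 + 1·4 + 2·-1 = 11
  a_6 = 1·11 + 1·9 + 2·4 = 28
  a_7 = 1·28 + 1·11 + 2·9 = 57
  a_8 = 1·57 + 1·28 + 2·11 = 107
  a_9 = 1·107 + 1·57 + 2·28 = 220
  a_10 = 1·220 + 1·107 + 2·57 = 441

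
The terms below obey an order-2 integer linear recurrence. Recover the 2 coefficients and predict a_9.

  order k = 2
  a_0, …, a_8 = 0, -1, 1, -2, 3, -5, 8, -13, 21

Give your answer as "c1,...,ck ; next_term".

  a_2 = -1·-1 + 1·0 = 1
  a_3 = -1·1 + 1·-1 = -2
  a_4 = -1·-2 + 1·1 = 3
  a_5 = -1·3 + 1·-2 = -5
  a_6 = -1·-5 + 1·3 = 8
  a_7 = -1·8 + 1·-5 = -13
  a_8 = -1·-13 + 1·8 = 21
  a_9 = -1·21 + 1·-13 = -34

-1,1 ; -34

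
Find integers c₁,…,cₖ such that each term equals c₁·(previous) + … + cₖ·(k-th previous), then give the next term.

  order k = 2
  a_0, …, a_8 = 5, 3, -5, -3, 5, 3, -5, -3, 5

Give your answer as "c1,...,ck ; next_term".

0,-1 ; 3

  a_2 = 0·3 + -1·5 = -5
  a_3 = 0·-5 + -1·3 = -3
  a_4 = 0·-3 + -1·-5 = 5
  a_5 = 0·5 + -1·-3 = 3
  a_6 = 0·3 + -1·5 = -5
  a_7 = 0·-5 + -1·3 = -3
  a_8 = 0·-3 + -1·-5 = 5
  a_9 = 0·5 + -1·-3 = 3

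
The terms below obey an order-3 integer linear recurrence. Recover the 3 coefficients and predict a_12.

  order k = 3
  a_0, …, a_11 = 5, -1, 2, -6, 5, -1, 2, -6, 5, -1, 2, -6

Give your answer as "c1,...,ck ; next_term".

-1,-1,-1 ; 5

  a_3 = -1·2 + -1·-1 + -1·5 = -6
  a_4 = -1·-6 + -1·2 + -1·-1 = 5
  a_5 = -1·5 + -1·-6 + -1·2 = -1
  a_6 = -1·-1 + -1·5 + -1·-6 = 2
  a_7 = -1·2 + -1·-1 + -1·5 = -6
  a_8 = -1·-6 + -1·2 + -1·-1 = 5
  a_9 = -1·5 + -1·-6 + -1·2 = -1
  a_10 = -1·-1 + -1·5 + -1·-6 = 2
  a_11 = -1·2 + -1·-1 + -1·5 = -6
  a_12 = -1·-6 + -1·2 + -1·-1 = 5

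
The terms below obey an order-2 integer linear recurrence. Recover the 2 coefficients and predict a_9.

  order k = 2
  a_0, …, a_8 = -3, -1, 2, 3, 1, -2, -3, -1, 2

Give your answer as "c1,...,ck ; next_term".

1,-1 ; 3

  a_2 = 1·-1 + -1·-3 = 2
  a_3 = 1·2 + -1·-1 = 3
  a_4 = 1·3 + -1·2 = 1
  a_5 = 1·1 + -1·3 = -2
  a_6 = 1·-2 + -1·1 = -3
  a_7 = 1·-3 + -1·-2 = -1
  a_8 = 1·-1 + -1·-3 = 2
  a_9 = 1·2 + -1·-1 = 3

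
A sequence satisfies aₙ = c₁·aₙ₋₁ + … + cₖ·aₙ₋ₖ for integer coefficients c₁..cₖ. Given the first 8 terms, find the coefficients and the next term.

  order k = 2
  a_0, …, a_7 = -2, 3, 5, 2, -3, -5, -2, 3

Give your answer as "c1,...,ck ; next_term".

  a_2 = 1·3 + -1·-2 = 5
  a_3 = 1·5 + -1·3 = 2
  a_4 = 1·2 + -1·5 = -3
  a_5 = 1·-3 + -1·2 = -5
  a_6 = 1·-5 + -1·-3 = -2
  a_7 = 1·-2 + -1·-5 = 3
  a_8 = 1·3 + -1·-2 = 5

1,-1 ; 5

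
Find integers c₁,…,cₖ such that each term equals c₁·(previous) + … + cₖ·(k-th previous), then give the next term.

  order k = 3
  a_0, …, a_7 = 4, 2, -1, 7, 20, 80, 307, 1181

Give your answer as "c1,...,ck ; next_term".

  a_3 = 3·-1 + 3·2 + 1·4 = 7
  a_4 = 3·7 + 3·-1 + 1·2 = 20
  a_5 = 3·20 + 3·7 + 1·-1 = 80
  a_6 = 3·80 + 3·20 + 1·7 = 307
  a_7 = 3·307 + 3·80 + 1·20 = 1181
  a_8 = 3·1181 + 3·307 + 1·80 = 4544

3,3,1 ; 4544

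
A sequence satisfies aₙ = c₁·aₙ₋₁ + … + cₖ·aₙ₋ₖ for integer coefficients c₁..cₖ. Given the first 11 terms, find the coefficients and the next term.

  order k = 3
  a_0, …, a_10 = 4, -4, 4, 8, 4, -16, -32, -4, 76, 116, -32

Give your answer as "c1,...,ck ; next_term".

1,-2,-1 ; -340

  a_3 = 1·4 + -2·-4 + -1·4 = 8
  a_4 = 1·8 + -2·4 + -1·-4 = 4
  a_5 = 1·4 + -2·8 + -1·4 = -16
  a_6 = 1·-16 + -2·4 + -1·8 = -32
  a_7 = 1·-32 + -2·-16 + -1·4 = -4
  a_8 = 1·-4 + -2·-32 + -1·-16 = 76
  a_9 = 1·76 + -2·-4 + -1·-32 = 116
  a_10 = 1·116 + -2·76 + -1·-4 = -32
  a_11 = 1·-32 + -2·116 + -1·76 = -340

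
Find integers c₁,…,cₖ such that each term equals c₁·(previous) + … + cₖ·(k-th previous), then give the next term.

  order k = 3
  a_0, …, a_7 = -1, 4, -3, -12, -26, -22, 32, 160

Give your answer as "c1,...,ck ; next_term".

2,-2,-2 ; 300

  a_3 = 2·-3 + -2·4 + -2·-1 = -12
  a_4 = 2·-12 + -2·-3 + -2·4 = -26
  a_5 = 2·-26 + -2·-12 + -2·-3 = -22
  a_6 = 2·-22 + -2·-26 + -2·-12 = 32
  a_7 = 2·32 + -2·-22 + -2·-26 = 160
  a_8 = 2·160 + -2·32 + -2·-22 = 300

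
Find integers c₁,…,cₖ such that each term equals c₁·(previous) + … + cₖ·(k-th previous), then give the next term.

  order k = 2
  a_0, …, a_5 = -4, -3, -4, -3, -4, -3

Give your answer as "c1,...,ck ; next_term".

0,1 ; -4

  a_2 = 0·-3 + 1·-4 = -4
  a_3 = 0·-4 + 1·-3 = -3
  a_4 = 0·-3 + 1·-4 = -4
  a_5 = 0·-4 + 1·-3 = -3
  a_6 = 0·-3 + 1·-4 = -4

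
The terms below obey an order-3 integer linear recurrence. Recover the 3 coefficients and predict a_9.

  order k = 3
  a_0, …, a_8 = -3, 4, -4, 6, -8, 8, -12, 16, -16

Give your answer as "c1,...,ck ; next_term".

  a_3 = 0·-4 + 0·4 + -2·-3 = 6
  a_4 = 0·6 + 0·-4 + -2·4 = -8
  a_5 = 0·-8 + 0·6 + -2·-4 = 8
  a_6 = 0·8 + 0·-8 + -2·6 = -12
  a_7 = 0·-12 + 0·8 + -2·-8 = 16
  a_8 = 0·16 + 0·-12 + -2·8 = -16
  a_9 = 0·-16 + 0·16 + -2·-12 = 24

0,0,-2 ; 24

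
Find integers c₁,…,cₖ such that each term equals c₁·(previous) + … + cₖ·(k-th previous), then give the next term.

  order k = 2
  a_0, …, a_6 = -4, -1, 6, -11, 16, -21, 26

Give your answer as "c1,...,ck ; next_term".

-2,-1 ; -31

  a_2 = -2·-1 + -1·-4 = 6
  a_3 = -2·6 + -1·-1 = -11
  a_4 = -2·-11 + -1·6 = 16
  a_5 = -2·16 + -1·-11 = -21
  a_6 = -2·-21 + -1·16 = 26
  a_7 = -2·26 + -1·-21 = -31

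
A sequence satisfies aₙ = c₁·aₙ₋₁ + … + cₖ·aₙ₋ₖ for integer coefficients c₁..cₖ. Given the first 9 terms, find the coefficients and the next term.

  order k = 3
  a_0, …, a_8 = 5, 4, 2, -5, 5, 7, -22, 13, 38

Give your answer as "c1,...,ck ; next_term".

  a_3 = -1·2 + -2·4 + 1·5 = -5
  a_4 = -1·-5 + -2·2 + 1·4 = 5
  a_5 = -1·5 + -2·-5 + 1·2 = 7
  a_6 = -1·7 + -2·5 + 1·-5 = -22
  a_7 = -1·-22 + -2·7 + 1·5 = 13
  a_8 = -1·13 + -2·-22 + 1·7 = 38
  a_9 = -1·38 + -2·13 + 1·-22 = -86

-1,-2,1 ; -86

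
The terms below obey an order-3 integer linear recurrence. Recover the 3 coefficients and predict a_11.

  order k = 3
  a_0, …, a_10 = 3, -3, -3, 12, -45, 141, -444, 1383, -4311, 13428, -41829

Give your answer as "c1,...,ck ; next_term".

  a_3 = -3·-3 + 1·-3 + 2·3 = 12
  a_4 = -3·12 + 1·-3 + 2·-3 = -45
  a_5 = -3·-45 + 1·12 + 2·-3 = 141
  a_6 = -3·141 + 1·-45 + 2·12 = -444
  a_7 = -3·-444 + 1·141 + 2·-45 = 1383
  a_8 = -3·1383 + 1·-444 + 2·141 = -4311
  a_9 = -3·-4311 + 1·1383 + 2·-444 = 13428
  a_10 = -3·13428 + 1·-4311 + 2·1383 = -41829
  a_11 = -3·-41829 + 1·13428 + 2·-4311 = 130293

-3,1,2 ; 130293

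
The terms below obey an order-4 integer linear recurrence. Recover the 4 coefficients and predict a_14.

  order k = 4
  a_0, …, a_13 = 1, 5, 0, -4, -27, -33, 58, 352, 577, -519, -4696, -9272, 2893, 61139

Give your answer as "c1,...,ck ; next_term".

  a_4 = 2·-4 + -4·0 + -4·5 + 1·1 = -27
  a_5 = 2·-27 + -4·-4 + -4·0 + 1·5 = -33
  a_6 = 2·-33 + -4·-27 + -4·-4 + 1·0 = 58
  a_7 = 2·58 + -4·-33 + -4·-27 + 1·-4 = 352
  a_8 = 2·352 + -4·58 + -4·-33 + 1·-27 = 577
  a_9 = 2·577 + -4·352 + -4·58 + 1·-33 = -519
  a_10 = 2·-519 + -4·577 + -4·352 + 1·58 = -4696
  a_11 = 2·-4696 + -4·-519 + -4·577 + 1·352 = -9272
  a_12 = 2·-9272 + -4·-4696 + -4·-519 + 1·577 = 2893
  a_13 = 2·2893 + -4·-9272 + -4·-4696 + 1·-519 = 61139
  a_14 = 2·61139 + -4·2893 + -4·-9272 + 1·-4696 = 143098

2,-4,-4,1 ; 143098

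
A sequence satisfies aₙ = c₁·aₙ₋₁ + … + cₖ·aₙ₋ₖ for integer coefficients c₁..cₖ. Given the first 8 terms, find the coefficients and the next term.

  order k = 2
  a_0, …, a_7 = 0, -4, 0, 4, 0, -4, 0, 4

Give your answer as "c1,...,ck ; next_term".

0,-1 ; 0

  a_2 = 0·-4 + -1·0 = 0
  a_3 = 0·0 + -1·-4 = 4
  a_4 = 0·4 + -1·0 = 0
  a_5 = 0·0 + -1·4 = -4
  a_6 = 0·-4 + -1·0 = 0
  a_7 = 0·0 + -1·-4 = 4
  a_8 = 0·4 + -1·0 = 0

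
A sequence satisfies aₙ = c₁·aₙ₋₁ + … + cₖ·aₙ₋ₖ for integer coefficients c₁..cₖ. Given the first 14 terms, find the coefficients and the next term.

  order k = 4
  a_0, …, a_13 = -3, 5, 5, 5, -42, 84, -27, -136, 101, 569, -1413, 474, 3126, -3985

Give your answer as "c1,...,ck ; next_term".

-2,-3,-1,4 ; -7534

  a_4 = -2·5 + -3·5 + -1·5 + 4·-3 = -42
  a_5 = -2·-42 + -3·5 + -1·5 + 4·5 = 84
  a_6 = -2·84 + -3·-42 + -1·5 + 4·5 = -27
  a_7 = -2·-27 + -3·84 + -1·-42 + 4·5 = -136
  a_8 = -2·-136 + -3·-27 + -1·84 + 4·-42 = 101
  a_9 = -2·101 + -3·-136 + -1·-27 + 4·84 = 569
  a_10 = -2·569 + -3·101 + -1·-136 + 4·-27 = -1413
  a_11 = -2·-1413 + -3·569 + -1·101 + 4·-136 = 474
  a_12 = -2·474 + -3·-1413 + -1·569 + 4·101 = 3126
  a_13 = -2·3126 + -3·474 + -1·-1413 + 4·569 = -3985
  a_14 = -2·-3985 + -3·3126 + -1·474 + 4·-1413 = -7534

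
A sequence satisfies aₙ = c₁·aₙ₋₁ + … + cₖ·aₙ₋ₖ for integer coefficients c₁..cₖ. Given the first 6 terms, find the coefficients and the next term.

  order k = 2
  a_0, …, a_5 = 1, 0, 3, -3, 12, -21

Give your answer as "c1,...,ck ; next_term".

-1,3 ; 57

  a_2 = -1·0 + 3·1 = 3
  a_3 = -1·3 + 3·0 = -3
  a_4 = -1·-3 + 3·3 = 12
  a_5 = -1·12 + 3·-3 = -21
  a_6 = -1·-21 + 3·12 = 57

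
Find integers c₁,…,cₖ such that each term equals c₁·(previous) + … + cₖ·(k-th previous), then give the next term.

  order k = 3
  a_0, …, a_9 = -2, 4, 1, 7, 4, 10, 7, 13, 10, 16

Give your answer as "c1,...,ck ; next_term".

1,1,-1 ; 13

  a_3 = 1·1 + 1·4 + -1·-2 = 7
  a_4 = 1·7 + 1·1 + -1·4 = 4
  a_5 = 1·4 + 1·7 + -1·1 = 10
  a_6 = 1·10 + 1·4 + -1·7 = 7
  a_7 = 1·7 + 1·10 + -1·4 = 13
  a_8 = 1·13 + 1·7 + -1·10 = 10
  a_9 = 1·10 + 1·13 + -1·7 = 16
  a_10 = 1·16 + 1·10 + -1·13 = 13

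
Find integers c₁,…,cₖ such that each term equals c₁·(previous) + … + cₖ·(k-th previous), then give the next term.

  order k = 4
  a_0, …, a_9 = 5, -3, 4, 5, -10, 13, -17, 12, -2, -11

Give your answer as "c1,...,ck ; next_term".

  a_4 = -1·5 + 0·4 + 0·-3 + -1·5 = -10
  a_5 = -1·-10 + 0·5 + 0·4 + -1·-3 = 13
  a_6 = -1·13 + 0·-10 + 0·5 + -1·4 = -17
  a_7 = -1·-17 + 0·13 + 0·-10 + -1·5 = 12
  a_8 = -1·12 + 0·-17 + 0·13 + -1·-10 = -2
  a_9 = -1·-2 + 0·12 + 0·-17 + -1·13 = -11
  a_10 = -1·-11 + 0·-2 + 0·12 + -1·-17 = 28

-1,0,0,-1 ; 28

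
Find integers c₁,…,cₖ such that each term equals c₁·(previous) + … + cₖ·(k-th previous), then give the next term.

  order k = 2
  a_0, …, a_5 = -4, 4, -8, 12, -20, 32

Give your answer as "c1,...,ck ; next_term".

  a_2 = -1·4 + 1·-4 = -8
  a_3 = -1·-8 + 1·4 = 12
  a_4 = -1·12 + 1·-8 = -20
  a_5 = -1·-20 + 1·12 = 32
  a_6 = -1·32 + 1·-20 = -52

-1,1 ; -52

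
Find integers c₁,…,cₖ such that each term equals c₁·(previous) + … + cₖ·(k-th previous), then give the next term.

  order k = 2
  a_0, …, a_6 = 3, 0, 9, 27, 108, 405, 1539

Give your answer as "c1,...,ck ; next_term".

3,3 ; 5832

  a_2 = 3·0 + 3·3 = 9
  a_3 = 3·9 + 3·0 = 27
  a_4 = 3·27 + 3·9 = 108
  a_5 = 3·108 + 3·27 = 405
  a_6 = 3·405 + 3·108 = 1539
  a_7 = 3·1539 + 3·405 = 5832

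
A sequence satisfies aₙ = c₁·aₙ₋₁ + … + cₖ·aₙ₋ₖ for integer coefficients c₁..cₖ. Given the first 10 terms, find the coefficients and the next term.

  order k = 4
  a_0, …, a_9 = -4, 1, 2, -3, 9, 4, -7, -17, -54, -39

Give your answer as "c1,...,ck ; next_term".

1,-1,-2,-4 ; 77

  a_4 = 1·-3 + -1·2 + -2·1 + -4·-4 = 9
  a_5 = 1·9 + -1·-3 + -2·2 + -4·1 = 4
  a_6 = 1·4 + -1·9 + -2·-3 + -4·2 = -7
  a_7 = 1·-7 + -1·4 + -2·9 + -4·-3 = -17
  a_8 = 1·-17 + -1·-7 + -2·4 + -4·9 = -54
  a_9 = 1·-54 + -1·-17 + -2·-7 + -4·4 = -39
  a_10 = 1·-39 + -1·-54 + -2·-17 + -4·-7 = 77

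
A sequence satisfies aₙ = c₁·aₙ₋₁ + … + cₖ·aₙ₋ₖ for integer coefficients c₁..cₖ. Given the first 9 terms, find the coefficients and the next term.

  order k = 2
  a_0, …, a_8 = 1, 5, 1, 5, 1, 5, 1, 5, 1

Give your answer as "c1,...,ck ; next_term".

  a_2 = 0·5 + 1·1 = 1
  a_3 = 0·1 + 1·5 = 5
  a_4 = 0·5 + 1·1 = 1
  a_5 = 0·1 + 1·5 = 5
  a_6 = 0·5 + 1·1 = 1
  a_7 = 0·1 + 1·5 = 5
  a_8 = 0·5 + 1·1 = 1
  a_9 = 0·1 + 1·5 = 5

0,1 ; 5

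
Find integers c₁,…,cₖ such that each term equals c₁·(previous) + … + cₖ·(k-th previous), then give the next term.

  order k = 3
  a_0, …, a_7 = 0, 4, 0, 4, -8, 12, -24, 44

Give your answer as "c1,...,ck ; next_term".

-1,1,-1 ; -80

  a_3 = -1·0 + 1·4 + -1·0 = 4
  a_4 = -1·4 + 1·0 + -1·4 = -8
  a_5 = -1·-8 + 1·4 + -1·0 = 12
  a_6 = -1·12 + 1·-8 + -1·4 = -24
  a_7 = -1·-24 + 1·12 + -1·-8 = 44
  a_8 = -1·44 + 1·-24 + -1·12 = -80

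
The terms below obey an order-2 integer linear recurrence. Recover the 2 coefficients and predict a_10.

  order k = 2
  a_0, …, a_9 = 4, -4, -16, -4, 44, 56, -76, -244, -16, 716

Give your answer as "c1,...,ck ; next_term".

  a_2 = 1·-4 + -3·4 = -16
  a_3 = 1·-16 + -3·-4 = -4
  a_4 = 1·-4 + -3·-16 = 44
  a_5 = 1·44 + -3·-4 = 56
  a_6 = 1·56 + -3·44 = -76
  a_7 = 1·-76 + -3·56 = -244
  a_8 = 1·-244 + -3·-76 = -16
  a_9 = 1·-16 + -3·-244 = 716
  a_10 = 1·716 + -3·-16 = 764

1,-3 ; 764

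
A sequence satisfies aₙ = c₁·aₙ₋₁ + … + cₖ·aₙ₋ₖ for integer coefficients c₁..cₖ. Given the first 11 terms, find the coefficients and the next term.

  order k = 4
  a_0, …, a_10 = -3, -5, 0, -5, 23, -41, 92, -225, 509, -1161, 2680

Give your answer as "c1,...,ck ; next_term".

-2,0,-2,-1 ; -6153

  a_4 = -2·-5 + 0·0 + -2·-5 + -1·-3 = 23
  a_5 = -2·23 + 0·-5 + -2·0 + -1·-5 = -41
  a_6 = -2·-41 + 0·23 + -2·-5 + -1·0 = 92
  a_7 = -2·92 + 0·-41 + -2·23 + -1·-5 = -225
  a_8 = -2·-225 + 0·92 + -2·-41 + -1·23 = 509
  a_9 = -2·509 + 0·-225 + -2·92 + -1·-41 = -1161
  a_10 = -2·-1161 + 0·509 + -2·-225 + -1·92 = 2680
  a_11 = -2·2680 + 0·-1161 + -2·509 + -1·-225 = -6153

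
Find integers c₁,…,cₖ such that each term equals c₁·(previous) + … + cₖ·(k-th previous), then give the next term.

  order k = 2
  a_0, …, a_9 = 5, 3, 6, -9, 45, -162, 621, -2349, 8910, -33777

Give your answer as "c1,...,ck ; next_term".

  a_2 = -3·3 + 3·5 = 6
  a_3 = -3·6 + 3·3 = -9
  a_4 = -3·-9 + 3·6 = 45
  a_5 = -3·45 + 3·-9 = -162
  a_6 = -3·-162 + 3·45 = 621
  a_7 = -3·621 + 3·-162 = -2349
  a_8 = -3·-2349 + 3·621 = 8910
  a_9 = -3·8910 + 3·-2349 = -33777
  a_10 = -3·-33777 + 3·8910 = 128061

-3,3 ; 128061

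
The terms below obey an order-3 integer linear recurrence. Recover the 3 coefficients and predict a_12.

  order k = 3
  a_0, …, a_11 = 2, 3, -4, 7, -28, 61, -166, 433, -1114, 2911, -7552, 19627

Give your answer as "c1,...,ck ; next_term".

-1,3,-3 ; -51016

  a_3 = -1·-4 + 3·3 + -3·2 = 7
  a_4 = -1·7 + 3·-4 + -3·3 = -28
  a_5 = -1·-28 + 3·7 + -3·-4 = 61
  a_6 = -1·61 + 3·-28 + -3·7 = -166
  a_7 = -1·-166 + 3·61 + -3·-28 = 433
  a_8 = -1·433 + 3·-166 + -3·61 = -1114
  a_9 = -1·-1114 + 3·433 + -3·-166 = 2911
  a_10 = -1·2911 + 3·-1114 + -3·433 = -7552
  a_11 = -1·-7552 + 3·2911 + -3·-1114 = 19627
  a_12 = -1·19627 + 3·-7552 + -3·2911 = -51016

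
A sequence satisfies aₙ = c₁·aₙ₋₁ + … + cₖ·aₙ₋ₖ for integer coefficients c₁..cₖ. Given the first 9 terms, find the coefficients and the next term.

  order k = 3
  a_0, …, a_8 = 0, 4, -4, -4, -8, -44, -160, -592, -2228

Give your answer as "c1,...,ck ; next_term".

  a_3 = 3·-4 + 2·4 + 3·0 = -4
  a_4 = 3·-4 + 2·-4 + 3·4 = -8
  a_5 = 3·-8 + 2·-4 + 3·-4 = -44
  a_6 = 3·-44 + 2·-8 + 3·-4 = -160
  a_7 = 3·-160 + 2·-44 + 3·-8 = -592
  a_8 = 3·-592 + 2·-160 + 3·-44 = -2228
  a_9 = 3·-2228 + 2·-592 + 3·-160 = -8348

3,2,3 ; -8348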